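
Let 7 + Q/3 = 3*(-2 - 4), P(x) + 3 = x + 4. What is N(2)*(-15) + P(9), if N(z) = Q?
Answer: 1135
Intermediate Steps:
P(x) = 1 + x (P(x) = -3 + (x + 4) = -3 + (4 + x) = 1 + x)
Q = -75 (Q = -21 + 3*(3*(-2 - 4)) = -21 + 3*(3*(-6)) = -21 + 3*(-18) = -21 - 54 = -75)
N(z) = -75
N(2)*(-15) + P(9) = -75*(-15) + (1 + 9) = 1125 + 10 = 1135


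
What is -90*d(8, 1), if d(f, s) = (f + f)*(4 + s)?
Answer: -7200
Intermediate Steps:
d(f, s) = 2*f*(4 + s) (d(f, s) = (2*f)*(4 + s) = 2*f*(4 + s))
-90*d(8, 1) = -180*8*(4 + 1) = -180*8*5 = -90*80 = -7200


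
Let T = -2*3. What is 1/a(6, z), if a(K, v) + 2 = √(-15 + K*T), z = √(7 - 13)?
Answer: -2/55 - I*√51/55 ≈ -0.036364 - 0.12984*I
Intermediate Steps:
T = -6
z = I*√6 (z = √(-6) = I*√6 ≈ 2.4495*I)
a(K, v) = -2 + √(-15 - 6*K) (a(K, v) = -2 + √(-15 + K*(-6)) = -2 + √(-15 - 6*K))
1/a(6, z) = 1/(-2 + √(-15 - 6*6)) = 1/(-2 + √(-15 - 36)) = 1/(-2 + √(-51)) = 1/(-2 + I*√51)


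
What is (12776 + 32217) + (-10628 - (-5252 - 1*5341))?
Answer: 44958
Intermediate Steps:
(12776 + 32217) + (-10628 - (-5252 - 1*5341)) = 44993 + (-10628 - (-5252 - 5341)) = 44993 + (-10628 - 1*(-10593)) = 44993 + (-10628 + 10593) = 44993 - 35 = 44958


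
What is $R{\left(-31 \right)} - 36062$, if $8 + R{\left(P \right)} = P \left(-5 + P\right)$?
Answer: $-34954$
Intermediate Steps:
$R{\left(P \right)} = -8 + P \left(-5 + P\right)$
$R{\left(-31 \right)} - 36062 = \left(-8 + \left(-31\right)^{2} - -155\right) - 36062 = \left(-8 + 961 + 155\right) - 36062 = 1108 - 36062 = -34954$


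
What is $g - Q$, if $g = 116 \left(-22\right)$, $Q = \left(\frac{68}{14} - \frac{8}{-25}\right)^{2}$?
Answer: $- \frac{78975836}{30625} \approx -2578.8$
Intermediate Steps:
$Q = \frac{820836}{30625}$ ($Q = \left(68 \cdot \frac{1}{14} - - \frac{8}{25}\right)^{2} = \left(\frac{34}{7} + \frac{8}{25}\right)^{2} = \left(\frac{906}{175}\right)^{2} = \frac{820836}{30625} \approx 26.803$)
$g = -2552$
$g - Q = -2552 - \frac{820836}{30625} = - \frac{78975836}{30625}$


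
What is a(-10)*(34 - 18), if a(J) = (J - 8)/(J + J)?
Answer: 72/5 ≈ 14.400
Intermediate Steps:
a(J) = (-8 + J)/(2*J) (a(J) = (-8 + J)/((2*J)) = (-8 + J)*(1/(2*J)) = (-8 + J)/(2*J))
a(-10)*(34 - 18) = ((½)*(-8 - 10)/(-10))*(34 - 18) = ((½)*(-⅒)*(-18))*16 = (9/10)*16 = 72/5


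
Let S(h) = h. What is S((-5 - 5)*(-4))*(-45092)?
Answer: -1803680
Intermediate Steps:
S((-5 - 5)*(-4))*(-45092) = ((-5 - 5)*(-4))*(-45092) = -10*(-4)*(-45092) = 40*(-45092) = -1803680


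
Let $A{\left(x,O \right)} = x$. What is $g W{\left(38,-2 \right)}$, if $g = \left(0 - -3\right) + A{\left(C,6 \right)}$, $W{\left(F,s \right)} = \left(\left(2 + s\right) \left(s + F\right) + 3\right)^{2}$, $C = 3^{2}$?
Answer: $108$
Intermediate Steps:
$C = 9$
$W{\left(F,s \right)} = \left(3 + \left(2 + s\right) \left(F + s\right)\right)^{2}$ ($W{\left(F,s \right)} = \left(\left(2 + s\right) \left(F + s\right) + 3\right)^{2} = \left(3 + \left(2 + s\right) \left(F + s\right)\right)^{2}$)
$g = 12$ ($g = \left(0 - -3\right) + 9 = \left(0 + 3\right) + 9 = 3 + 9 = 12$)
$g W{\left(38,-2 \right)} = 12 \left(3 + \left(-2\right)^{2} + 2 \cdot 38 + 2 \left(-2\right) + 38 \left(-2\right)\right)^{2} = 12 \left(3 + 4 + 76 - 4 - 76\right)^{2} = 12 \cdot 3^{2} = 12 \cdot 9 = 108$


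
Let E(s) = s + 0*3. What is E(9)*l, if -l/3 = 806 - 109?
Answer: -18819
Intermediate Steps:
l = -2091 (l = -3*(806 - 109) = -3*697 = -2091)
E(s) = s (E(s) = s + 0 = s)
E(9)*l = 9*(-2091) = -18819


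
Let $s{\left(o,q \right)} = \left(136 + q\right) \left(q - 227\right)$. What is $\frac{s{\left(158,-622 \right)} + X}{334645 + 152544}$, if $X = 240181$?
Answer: $\frac{652795}{487189} \approx 1.3399$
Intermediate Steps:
$s{\left(o,q \right)} = \left(-227 + q\right) \left(136 + q\right)$ ($s{\left(o,q \right)} = \left(136 + q\right) \left(-227 + q\right) = \left(-227 + q\right) \left(136 + q\right)$)
$\frac{s{\left(158,-622 \right)} + X}{334645 + 152544} = \frac{\left(-30872 + \left(-622\right)^{2} - -56602\right) + 240181}{334645 + 152544} = \frac{\left(-30872 + 386884 + 56602\right) + 240181}{487189} = \left(412614 + 240181\right) \frac{1}{487189} = 652795 \cdot \frac{1}{487189} = \frac{652795}{487189}$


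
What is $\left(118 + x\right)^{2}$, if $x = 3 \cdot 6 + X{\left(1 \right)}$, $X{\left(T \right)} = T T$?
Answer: $18769$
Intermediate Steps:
$X{\left(T \right)} = T^{2}$
$x = 19$ ($x = 3 \cdot 6 + 1^{2} = 18 + 1 = 19$)
$\left(118 + x\right)^{2} = \left(118 + 19\right)^{2} = 137^{2} = 18769$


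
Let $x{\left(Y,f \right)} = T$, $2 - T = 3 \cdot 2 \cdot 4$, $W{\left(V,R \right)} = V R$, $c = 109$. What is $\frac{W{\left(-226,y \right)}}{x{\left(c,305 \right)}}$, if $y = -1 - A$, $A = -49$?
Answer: $\frac{5424}{11} \approx 493.09$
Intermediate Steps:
$y = 48$ ($y = -1 - -49 = -1 + 49 = 48$)
$W{\left(V,R \right)} = R V$
$T = -22$ ($T = 2 - 3 \cdot 2 \cdot 4 = 2 - 6 \cdot 4 = 2 - 24 = -22$)
$x{\left(Y,f \right)} = -22$
$\frac{W{\left(-226,y \right)}}{x{\left(c,305 \right)}} = \frac{48 \left(-226\right)}{-22} = \left(-10848\right) \left(- \frac{1}{22}\right) = \frac{5424}{11}$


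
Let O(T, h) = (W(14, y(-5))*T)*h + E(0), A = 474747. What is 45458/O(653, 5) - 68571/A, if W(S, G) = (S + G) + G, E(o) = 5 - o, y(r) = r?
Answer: 530388949/159040245 ≈ 3.3349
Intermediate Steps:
W(S, G) = S + 2*G (W(S, G) = (G + S) + G = S + 2*G)
O(T, h) = 5 + 4*T*h (O(T, h) = ((14 + 2*(-5))*T)*h + (5 - 1*0) = ((14 - 10)*T)*h + (5 + 0) = (4*T)*h + 5 = 4*T*h + 5 = 5 + 4*T*h)
45458/O(653, 5) - 68571/A = 45458/(5 + 4*653*5) - 68571/474747 = 45458/(5 + 13060) - 68571*1/474747 = 45458/13065 - 22857/158249 = 530388949/159040245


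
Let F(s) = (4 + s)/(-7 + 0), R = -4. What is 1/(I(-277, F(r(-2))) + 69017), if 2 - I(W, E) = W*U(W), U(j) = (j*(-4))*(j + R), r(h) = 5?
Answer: -1/86174377 ≈ -1.1604e-8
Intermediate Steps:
U(j) = -4*j*(-4 + j) (U(j) = (j*(-4))*(j - 4) = (-4*j)*(-4 + j) = -4*j*(-4 + j))
F(s) = -4/7 - s/7 (F(s) = (4 + s)/(-7) = (4 + s)*(-⅐) = -4/7 - s/7)
I(W, E) = 2 - 4*W²*(4 - W) (I(W, E) = 2 - W*4*W*(4 - W) = 2 - 4*W²*(4 - W))
1/(I(-277, F(r(-2))) + 69017) = 1/((2 + 4*(-277)²*(-4 - 277)) + 69017) = 1/((2 + 4*76729*(-281)) + 69017) = 1/((2 - 86243396) + 69017) = 1/(-86243394 + 69017) = 1/(-86174377) = -1/86174377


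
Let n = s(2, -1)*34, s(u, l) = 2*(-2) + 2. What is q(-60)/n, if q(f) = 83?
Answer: -83/68 ≈ -1.2206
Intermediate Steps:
s(u, l) = -2 (s(u, l) = -4 + 2 = -2)
n = -68 (n = -2*34 = -68)
q(-60)/n = 83/(-68) = 83*(-1/68) = -83/68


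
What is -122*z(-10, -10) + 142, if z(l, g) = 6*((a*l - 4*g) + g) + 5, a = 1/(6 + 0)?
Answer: -21208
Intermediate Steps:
a = 1/6 ≈ 0.16667
z(l, g) = 5 + l - 18*g (z(l, g) = 6*((l/6 - 4*g) + g) + 5 = 6*((-4*g + l/6) + g) + 5 = 6*(-3*g + l/6) + 5 = (l - 18*g) + 5 = 5 + l - 18*g)
-122*z(-10, -10) + 142 = -122*(5 - 10 - 18*(-10)) + 142 = -122*(5 - 10 + 180) + 142 = -122*175 + 142 = -21350 + 142 = -21208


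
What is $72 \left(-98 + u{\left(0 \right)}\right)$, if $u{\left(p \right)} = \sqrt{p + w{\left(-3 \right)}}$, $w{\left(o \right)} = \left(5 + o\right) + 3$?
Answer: $-7056 + 72 \sqrt{5} \approx -6895.0$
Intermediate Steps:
$w{\left(o \right)} = 8 + o$
$u{\left(p \right)} = \sqrt{5 + p}$ ($u{\left(p \right)} = \sqrt{p + \left(8 - 3\right)} = \sqrt{p + 5} = \sqrt{5 + p}$)
$72 \left(-98 + u{\left(0 \right)}\right) = 72 \left(-98 + \sqrt{5 + 0}\right) = 72 \left(-98 + \sqrt{5}\right) = -7056 + 72 \sqrt{5}$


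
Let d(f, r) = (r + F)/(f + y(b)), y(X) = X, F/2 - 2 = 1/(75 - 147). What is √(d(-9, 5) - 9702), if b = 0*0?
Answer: I*√3143771/18 ≈ 98.504*I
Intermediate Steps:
b = 0
F = 143/36 (F = 4 + 2/(75 - 147) = 4 + 2/(-72) = 4 + 2*(-1/72) = 4 - 1/36 = 143/36 ≈ 3.9722)
d(f, r) = (143/36 + r)/f (d(f, r) = (r + 143/36)/(f + 0) = (143/36 + r)/f)
√(d(-9, 5) - 9702) = √((143/36 + 5)/(-9) - 9702) = √(-⅑*323/36 - 9702) = √(-323/324 - 9702) = √(-3143771/324) = I*√3143771/18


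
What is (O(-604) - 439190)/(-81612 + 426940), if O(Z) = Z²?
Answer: -37187/172664 ≈ -0.21537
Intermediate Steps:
(O(-604) - 439190)/(-81612 + 426940) = ((-604)² - 439190)/(-81612 + 426940) = (364816 - 439190)/345328 = -74374*1/345328 = -37187/172664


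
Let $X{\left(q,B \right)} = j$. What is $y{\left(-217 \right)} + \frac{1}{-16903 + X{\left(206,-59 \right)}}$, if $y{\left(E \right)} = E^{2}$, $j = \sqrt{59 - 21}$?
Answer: $\frac{13453862732116}{285711371} - \frac{\sqrt{38}}{285711371} \approx 47089.0$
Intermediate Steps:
$j = \sqrt{38} \approx 6.1644$
$X{\left(q,B \right)} = \sqrt{38}$
$y{\left(-217 \right)} + \frac{1}{-16903 + X{\left(206,-59 \right)}} = \left(-217\right)^{2} + \frac{1}{-16903 + \sqrt{38}} = 47089 + \frac{1}{-16903 + \sqrt{38}}$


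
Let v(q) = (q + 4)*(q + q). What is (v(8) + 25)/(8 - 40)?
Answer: -217/32 ≈ -6.7813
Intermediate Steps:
v(q) = 2*q*(4 + q) (v(q) = (4 + q)*(2*q) = 2*q*(4 + q))
(v(8) + 25)/(8 - 40) = (2*8*(4 + 8) + 25)/(8 - 40) = (2*8*12 + 25)/(-32) = -(192 + 25)/32 = -1/32*217 = -217/32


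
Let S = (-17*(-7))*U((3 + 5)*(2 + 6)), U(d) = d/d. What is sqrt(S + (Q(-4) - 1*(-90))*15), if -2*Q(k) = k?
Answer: sqrt(1499) ≈ 38.717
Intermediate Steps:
Q(k) = -k/2
U(d) = 1
S = 119 (S = -17*(-7)*1 = 119*1 = 119)
sqrt(S + (Q(-4) - 1*(-90))*15) = sqrt(119 + (-1/2*(-4) - 1*(-90))*15) = sqrt(119 + (2 + 90)*15) = sqrt(119 + 92*15) = sqrt(119 + 1380) = sqrt(1499)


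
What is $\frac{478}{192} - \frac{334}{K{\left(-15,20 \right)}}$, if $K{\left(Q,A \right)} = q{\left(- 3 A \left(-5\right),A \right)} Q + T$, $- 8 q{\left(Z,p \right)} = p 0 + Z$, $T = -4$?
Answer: $\frac{202835}{107232} \approx 1.8916$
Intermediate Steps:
$q{\left(Z,p \right)} = - \frac{Z}{8}$ ($q{\left(Z,p \right)} = - \frac{p 0 + Z}{8} = - \frac{0 + Z}{8} = - \frac{Z}{8}$)
$K{\left(Q,A \right)} = -4 - \frac{15 A Q}{8}$ ($K{\left(Q,A \right)} = - \frac{- 3 A \left(-5\right)}{8} Q - 4 = - \frac{15 A}{8} Q - 4 = - \frac{15 A Q}{8} - 4 = -4 - \frac{15 A Q}{8}$)
$\frac{478}{192} - \frac{334}{K{\left(-15,20 \right)}} = \frac{478}{192} - \frac{334}{-4 - \frac{75}{2} \left(-15\right)} = 478 \cdot \frac{1}{192} - \frac{334}{-4 + \frac{1125}{2}} = \frac{239}{96} - \frac{334}{\frac{1117}{2}} = \frac{239}{96} - \frac{668}{1117} = \frac{202835}{107232}$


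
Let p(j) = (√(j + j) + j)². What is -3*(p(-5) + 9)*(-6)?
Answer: 432 - 180*I*√10 ≈ 432.0 - 569.21*I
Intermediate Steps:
p(j) = (j + √2*√j)² (p(j) = (√(2*j) + j)² = (√2*√j + j)² = (j + √2*√j)²)
-3*(p(-5) + 9)*(-6) = -3*((-5 + √2*√(-5))² + 9)*(-6) = -3*((-5 + √2*(I*√5))² + 9)*(-6) = -3*((-5 + I*√10)² + 9)*(-6) = -3*(9 + (-5 + I*√10)²)*(-6) = -3*(-54 - 6*(-5 + I*√10)²) = 162 + 18*(-5 + I*√10)²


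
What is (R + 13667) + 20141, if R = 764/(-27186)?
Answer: 459551762/13593 ≈ 33808.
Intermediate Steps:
R = -382/13593 (R = 764*(-1/27186) = -382/13593 ≈ -0.028103)
(R + 13667) + 20141 = (-382/13593 + 13667) + 20141 = 185775149/13593 + 20141 = 459551762/13593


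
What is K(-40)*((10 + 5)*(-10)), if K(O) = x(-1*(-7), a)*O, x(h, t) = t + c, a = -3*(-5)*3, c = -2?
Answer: 258000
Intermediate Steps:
a = 45 (a = 15*3 = 45)
x(h, t) = -2 + t (x(h, t) = t - 2 = -2 + t)
K(O) = 43*O (K(O) = (-2 + 45)*O = 43*O)
K(-40)*((10 + 5)*(-10)) = (43*(-40))*((10 + 5)*(-10)) = -25800*(-10) = -1720*(-150) = 258000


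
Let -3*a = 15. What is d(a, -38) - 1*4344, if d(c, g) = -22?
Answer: -4366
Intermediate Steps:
a = -5 (a = -1/3*15 = -5)
d(a, -38) - 1*4344 = -22 - 1*4344 = -22 - 4344 = -4366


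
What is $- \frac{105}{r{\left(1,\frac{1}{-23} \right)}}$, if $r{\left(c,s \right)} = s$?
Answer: $2415$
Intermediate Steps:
$- \frac{105}{r{\left(1,\frac{1}{-23} \right)}} = - \frac{105}{\frac{1}{-23}} = - \frac{105}{- \frac{1}{23}} = \left(-105\right) \left(-23\right) = 2415$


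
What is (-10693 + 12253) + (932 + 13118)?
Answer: 15610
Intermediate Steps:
(-10693 + 12253) + (932 + 13118) = 1560 + 14050 = 15610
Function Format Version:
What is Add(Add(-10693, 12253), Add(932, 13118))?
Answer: 15610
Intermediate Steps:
Add(Add(-10693, 12253), Add(932, 13118)) = Add(1560, 14050) = 15610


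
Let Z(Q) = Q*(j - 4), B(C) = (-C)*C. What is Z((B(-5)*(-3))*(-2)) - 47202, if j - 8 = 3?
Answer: -48252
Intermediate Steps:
B(C) = -C²
j = 11 (j = 8 + 3 = 11)
Z(Q) = 7*Q (Z(Q) = Q*(11 - 4) = Q*7 = 7*Q)
Z((B(-5)*(-3))*(-2)) - 47202 = 7*((-1*(-5)²*(-3))*(-2)) - 47202 = 7*((-1*25*(-3))*(-2)) - 47202 = 7*(-25*(-3)*(-2)) - 47202 = 7*(75*(-2)) - 47202 = 7*(-150) - 47202 = -1050 - 47202 = -48252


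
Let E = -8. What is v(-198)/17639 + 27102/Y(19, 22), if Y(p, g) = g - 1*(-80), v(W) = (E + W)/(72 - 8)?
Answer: 2549609865/9595616 ≈ 265.71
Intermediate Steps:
v(W) = -1/8 + W/64 (v(W) = (-8 + W)/(72 - 8) = (-8 + W)/64 = (-8 + W)*(1/64) = -1/8 + W/64)
Y(p, g) = 80 + g (Y(p, g) = g + 80 = 80 + g)
v(-198)/17639 + 27102/Y(19, 22) = (-1/8 + (1/64)*(-198))/17639 + 27102/(80 + 22) = (-1/8 - 99/32)*(1/17639) + 27102/102 = -103/32*1/17639 + 27102*(1/102) = -103/564448 + 4517/17 = 2549609865/9595616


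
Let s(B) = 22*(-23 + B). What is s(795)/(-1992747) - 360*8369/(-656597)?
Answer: 5992676228032/1308431701959 ≈ 4.5800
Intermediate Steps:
s(B) = -506 + 22*B
s(795)/(-1992747) - 360*8369/(-656597) = (-506 + 22*795)/(-1992747) - 360*8369/(-656597) = (-506 + 17490)*(-1/1992747) - 3012840*(-1/656597) = 16984*(-1/1992747) + 3012840/656597 = -16984/1992747 + 3012840/656597 = 5992676228032/1308431701959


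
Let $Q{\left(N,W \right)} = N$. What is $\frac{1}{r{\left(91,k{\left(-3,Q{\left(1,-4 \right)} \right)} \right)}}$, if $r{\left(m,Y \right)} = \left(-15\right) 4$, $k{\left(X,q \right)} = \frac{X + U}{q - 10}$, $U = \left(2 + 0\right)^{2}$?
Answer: $- \frac{1}{60} \approx -0.016667$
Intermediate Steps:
$U = 4$ ($U = 2^{2} = 4$)
$k{\left(X,q \right)} = \frac{4 + X}{-10 + q}$ ($k{\left(X,q \right)} = \frac{X + 4}{q - 10} = \frac{4 + X}{-10 + q}$)
$r{\left(m,Y \right)} = -60$
$\frac{1}{r{\left(91,k{\left(-3,Q{\left(1,-4 \right)} \right)} \right)}} = \frac{1}{-60} = - \frac{1}{60}$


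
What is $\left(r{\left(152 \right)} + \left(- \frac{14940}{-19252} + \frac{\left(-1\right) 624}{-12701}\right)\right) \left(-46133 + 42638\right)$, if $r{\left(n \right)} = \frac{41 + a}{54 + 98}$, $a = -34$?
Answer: $- \frac{2176316211525}{714749752} \approx -3044.9$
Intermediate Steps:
$r{\left(n \right)} = \frac{7}{152}$ ($r{\left(n \right)} = \frac{41 - 34}{54 + 98} = \frac{7}{152}$)
$\left(r{\left(152 \right)} + \left(- \frac{14940}{-19252} + \frac{\left(-1\right) 624}{-12701}\right)\right) \left(-46133 + 42638\right) = \left(\frac{7}{152} + \left(- \frac{14940}{-19252} + \frac{\left(-1\right) 624}{-12701}\right)\right) \left(-46133 + 42638\right) = \left(\frac{7}{152} - - \frac{3880119}{4702301}\right) \left(-3495\right) = \left(\frac{7}{152} + \left(\frac{3735}{4813} + \frac{48}{977}\right)\right) \left(-3495\right) = \left(\frac{7}{152} + \frac{3880119}{4702301}\right) \left(-3495\right) = \frac{622694195}{714749752} \left(-3495\right) = - \frac{2176316211525}{714749752}$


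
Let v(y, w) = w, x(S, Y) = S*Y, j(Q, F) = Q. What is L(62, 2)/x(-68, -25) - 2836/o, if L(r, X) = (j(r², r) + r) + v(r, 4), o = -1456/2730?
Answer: 26599/5 ≈ 5319.8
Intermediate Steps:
o = -8/15 (o = -1456*1/2730 = -8/15 ≈ -0.53333)
L(r, X) = 4 + r + r² (L(r, X) = (r² + r) + 4 = (r + r²) + 4 = 4 + r + r²)
L(62, 2)/x(-68, -25) - 2836/o = (4 + 62 + 62²)/((-68*(-25))) - 2836/(-8/15) = (4 + 62 + 3844)/1700 - 2836*(-15/8) = 3910*(1/1700) + 10635/2 = 23/10 + 10635/2 = 26599/5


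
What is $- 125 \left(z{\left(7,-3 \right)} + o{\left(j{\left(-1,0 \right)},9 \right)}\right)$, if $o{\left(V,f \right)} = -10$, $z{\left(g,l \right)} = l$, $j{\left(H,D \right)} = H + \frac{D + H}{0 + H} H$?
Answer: $1625$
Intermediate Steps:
$j{\left(H,D \right)} = D + 2 H$ ($j{\left(H,D \right)} = H + \frac{D + H}{H} H = H + \left(D + H\right) = D + 2 H$)
$- 125 \left(z{\left(7,-3 \right)} + o{\left(j{\left(-1,0 \right)},9 \right)}\right) = - 125 \left(-3 - 10\right) = \left(-125\right) \left(-13\right) = 1625$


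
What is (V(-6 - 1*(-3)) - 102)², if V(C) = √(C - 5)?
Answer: 10396 - 408*I*√2 ≈ 10396.0 - 577.0*I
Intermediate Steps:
V(C) = √(-5 + C)
(V(-6 - 1*(-3)) - 102)² = (√(-5 + (-6 - 1*(-3))) - 102)² = (√(-5 + (-6 + 3)) - 102)² = (√(-5 - 3) - 102)² = (√(-8) - 102)² = (2*I*√2 - 102)² = (-102 + 2*I*√2)²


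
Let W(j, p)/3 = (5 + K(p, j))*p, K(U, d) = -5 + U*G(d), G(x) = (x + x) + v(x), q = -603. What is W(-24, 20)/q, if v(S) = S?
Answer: 9600/67 ≈ 143.28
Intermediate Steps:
G(x) = 3*x (G(x) = (x + x) + x = 2*x + x = 3*x)
K(U, d) = -5 + 3*U*d (K(U, d) = -5 + U*(3*d) = -5 + 3*U*d)
W(j, p) = 9*j*p² (W(j, p) = 3*((5 + (-5 + 3*p*j))*p) = 3*((5 + (-5 + 3*j*p))*p) = 3*((3*j*p)*p) = 3*(3*j*p²) = 9*j*p²)
W(-24, 20)/q = (9*(-24)*20²)/(-603) = (9*(-24)*400)*(-1/603) = -86400*(-1/603) = 9600/67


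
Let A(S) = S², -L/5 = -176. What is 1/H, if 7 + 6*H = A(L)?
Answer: 2/258131 ≈ 7.7480e-6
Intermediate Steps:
L = 880 (L = -5*(-176) = 880)
H = 258131/2 (H = -7/6 + (⅙)*880² = -7/6 + (⅙)*774400 = -7/6 + 387200/3 = 258131/2 ≈ 1.2907e+5)
1/H = 1/(258131/2) = 2/258131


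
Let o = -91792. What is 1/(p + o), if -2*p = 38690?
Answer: -1/111137 ≈ -8.9979e-6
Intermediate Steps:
p = -19345 (p = -1/2*38690 = -19345)
1/(p + o) = 1/(-19345 - 91792) = 1/(-111137) = -1/111137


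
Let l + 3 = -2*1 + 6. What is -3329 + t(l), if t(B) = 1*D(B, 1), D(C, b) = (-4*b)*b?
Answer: -3333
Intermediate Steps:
D(C, b) = -4*b²
l = 1 (l = -3 + (-2*1 + 6) = -3 + (-2 + 6) = -3 + 4 = 1)
t(B) = -4 (t(B) = 1*(-4*1²) = 1*(-4*1) = 1*(-4) = -4)
-3329 + t(l) = -3329 - 4 = -3333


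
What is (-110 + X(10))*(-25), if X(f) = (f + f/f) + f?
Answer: 2225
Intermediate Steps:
X(f) = 1 + 2*f (X(f) = (f + 1) + f = (1 + f) + f = 1 + 2*f)
(-110 + X(10))*(-25) = (-110 + (1 + 2*10))*(-25) = (-110 + (1 + 20))*(-25) = (-110 + 21)*(-25) = -89*(-25) = 2225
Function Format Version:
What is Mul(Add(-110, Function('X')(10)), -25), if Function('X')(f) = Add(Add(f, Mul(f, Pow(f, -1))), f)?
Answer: 2225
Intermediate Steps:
Function('X')(f) = Add(1, Mul(2, f)) (Function('X')(f) = Add(Add(f, 1), f) = Add(Add(1, f), f) = Add(1, Mul(2, f)))
Mul(Add(-110, Function('X')(10)), -25) = Mul(Add(-110, Add(1, Mul(2, 10))), -25) = Mul(Add(-110, Add(1, 20)), -25) = Mul(Add(-110, 21), -25) = Mul(-89, -25) = 2225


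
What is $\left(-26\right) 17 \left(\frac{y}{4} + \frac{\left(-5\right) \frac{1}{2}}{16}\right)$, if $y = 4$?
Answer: $- \frac{5967}{16} \approx -372.94$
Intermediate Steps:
$\left(-26\right) 17 \left(\frac{y}{4} + \frac{\left(-5\right) \frac{1}{2}}{16}\right) = \left(-26\right) 17 \left(\frac{4}{4} + \frac{\left(-5\right) \frac{1}{2}}{16}\right) = - 442 \left(4 \cdot \frac{1}{4} + \left(-5\right) \frac{1}{2} \cdot \frac{1}{16}\right) = - 442 \left(1 - \frac{5}{32}\right) = \left(-442\right) \frac{27}{32} = - \frac{5967}{16}$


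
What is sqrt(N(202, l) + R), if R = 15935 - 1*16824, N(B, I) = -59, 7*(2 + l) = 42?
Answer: 2*I*sqrt(237) ≈ 30.79*I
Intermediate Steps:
l = 4 (l = -2 + (1/7)*42 = -2 + 6 = 4)
R = -889 (R = 15935 - 16824 = -889)
sqrt(N(202, l) + R) = sqrt(-59 - 889) = sqrt(-948) = 2*I*sqrt(237)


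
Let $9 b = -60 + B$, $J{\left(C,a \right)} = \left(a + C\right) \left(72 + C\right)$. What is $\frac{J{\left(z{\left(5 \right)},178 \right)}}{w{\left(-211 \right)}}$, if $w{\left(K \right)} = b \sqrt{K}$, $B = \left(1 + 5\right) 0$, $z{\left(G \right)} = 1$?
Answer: $\frac{39201 i \sqrt{211}}{4220} \approx 134.94 i$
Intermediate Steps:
$J{\left(C,a \right)} = \left(72 + C\right) \left(C + a\right)$ ($J{\left(C,a \right)} = \left(C + a\right) \left(72 + C\right) = \left(72 + C\right) \left(C + a\right)$)
$B = 0$ ($B = 6 \cdot 0 = 0$)
$b = - \frac{20}{3}$ ($b = \frac{-60 + 0}{9} = \frac{1}{9} \left(-60\right) = - \frac{20}{3} \approx -6.6667$)
$w{\left(K \right)} = - \frac{20 \sqrt{K}}{3}$
$\frac{J{\left(z{\left(5 \right)},178 \right)}}{w{\left(-211 \right)}} = \frac{1^{2} + 72 \cdot 1 + 72 \cdot 178 + 1 \cdot 178}{\left(- \frac{20}{3}\right) \sqrt{-211}} = \frac{1 + 72 + 12816 + 178}{\left(- \frac{20}{3}\right) i \sqrt{211}} = \frac{13067}{\left(- \frac{20}{3}\right) i \sqrt{211}} = 13067 \frac{3 i \sqrt{211}}{4220} = \frac{39201 i \sqrt{211}}{4220}$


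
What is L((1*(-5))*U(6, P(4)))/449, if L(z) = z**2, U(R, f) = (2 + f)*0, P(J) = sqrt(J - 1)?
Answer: 0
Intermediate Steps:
P(J) = sqrt(-1 + J)
U(R, f) = 0
L((1*(-5))*U(6, P(4)))/449 = ((1*(-5))*0)**2/449 = (-5*0)**2*(1/449) = 0**2*(1/449) = 0*(1/449) = 0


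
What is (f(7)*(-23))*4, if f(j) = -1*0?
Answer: 0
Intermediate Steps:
f(j) = 0
(f(7)*(-23))*4 = (0*(-23))*4 = 0*4 = 0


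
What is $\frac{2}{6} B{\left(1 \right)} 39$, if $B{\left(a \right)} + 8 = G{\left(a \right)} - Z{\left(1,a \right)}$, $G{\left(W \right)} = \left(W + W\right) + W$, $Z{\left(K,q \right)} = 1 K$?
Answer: $-78$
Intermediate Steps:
$Z{\left(K,q \right)} = K$
$G{\left(W \right)} = 3 W$ ($G{\left(W \right)} = 2 W + W = 3 W$)
$B{\left(a \right)} = -9 + 3 a$ ($B{\left(a \right)} = -8 + \left(3 a - 1\right) = -8 + \left(-1 + 3 a\right) = -9 + 3 a$)
$\frac{2}{6} B{\left(1 \right)} 39 = \frac{2}{6} \left(-9 + 3 \cdot 1\right) 39 = 2 \cdot \frac{1}{6} \left(-9 + 3\right) 39 = \frac{1}{3} \left(-6\right) 39 = \left(-2\right) 39 = -78$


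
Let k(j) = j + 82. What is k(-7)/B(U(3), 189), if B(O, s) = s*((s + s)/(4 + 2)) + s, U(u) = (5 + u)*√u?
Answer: 25/4032 ≈ 0.0062004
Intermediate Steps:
k(j) = 82 + j
U(u) = √u*(5 + u)
B(O, s) = s + s²/3 (B(O, s) = s*((2*s)/6) + s = s*((2*s)*(⅙)) + s = s*(s/3) + s = s²/3 + s = s + s²/3)
k(-7)/B(U(3), 189) = (82 - 7)/(((⅓)*189*(3 + 189))) = 75/(((⅓)*189*192)) = 75/12096 = 75*(1/12096) = 25/4032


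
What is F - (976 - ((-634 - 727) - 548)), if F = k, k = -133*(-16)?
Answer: -757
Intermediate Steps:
k = 2128
F = 2128
F - (976 - ((-634 - 727) - 548)) = 2128 - (976 - ((-634 - 727) - 548)) = 2128 - (976 - (-1361 - 548)) = 2128 - (976 - 1*(-1909)) = 2128 - (976 + 1909) = 2128 - 1*2885 = 2128 - 2885 = -757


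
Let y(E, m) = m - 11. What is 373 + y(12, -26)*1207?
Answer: -44286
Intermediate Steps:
y(E, m) = -11 + m
373 + y(12, -26)*1207 = 373 + (-11 - 26)*1207 = 373 - 37*1207 = 373 - 44659 = -44286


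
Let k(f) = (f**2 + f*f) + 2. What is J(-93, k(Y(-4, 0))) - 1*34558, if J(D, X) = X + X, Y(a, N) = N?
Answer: -34554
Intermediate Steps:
k(f) = 2 + 2*f**2 (k(f) = (f**2 + f**2) + 2 = 2*f**2 + 2 = 2 + 2*f**2)
J(D, X) = 2*X
J(-93, k(Y(-4, 0))) - 1*34558 = 2*(2 + 2*0**2) - 1*34558 = 2*(2 + 2*0) - 34558 = 2*(2 + 0) - 34558 = 2*2 - 34558 = 4 - 34558 = -34554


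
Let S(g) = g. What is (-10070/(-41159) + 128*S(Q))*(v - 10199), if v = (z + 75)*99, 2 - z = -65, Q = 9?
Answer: 183013993442/41159 ≈ 4.4465e+6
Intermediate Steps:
z = 67 (z = 2 - 1*(-65) = 2 + 65 = 67)
v = 14058 (v = (67 + 75)*99 = 142*99 = 14058)
(-10070/(-41159) + 128*S(Q))*(v - 10199) = (-10070/(-41159) + 128*9)*(14058 - 10199) = (-10070*(-1/41159) + 1152)*3859 = (10070/41159 + 1152)*3859 = (47425238/41159)*3859 = 183013993442/41159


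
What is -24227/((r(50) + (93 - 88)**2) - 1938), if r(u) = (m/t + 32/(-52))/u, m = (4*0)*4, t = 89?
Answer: 7873775/621729 ≈ 12.664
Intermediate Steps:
m = 0 (m = 0*4 = 0)
r(u) = -8/(13*u) (r(u) = (0/89 + 32/(-52))/u = (0*(1/89) + 32*(-1/52))/u = (0 - 8/13)/u = -8/(13*u))
-24227/((r(50) + (93 - 88)**2) - 1938) = -24227/((-8/13/50 + (93 - 88)**2) - 1938) = -24227/((-8/13*1/50 + 5**2) - 1938) = -24227/((-4/325 + 25) - 1938) = -24227/(8121/325 - 1938) = -24227/(-621729/325) = -24227*(-325/621729) = 7873775/621729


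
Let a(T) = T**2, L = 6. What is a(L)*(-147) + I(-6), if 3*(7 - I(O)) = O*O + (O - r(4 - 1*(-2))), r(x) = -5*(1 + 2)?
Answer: -5300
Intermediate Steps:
r(x) = -15 (r(x) = -5*3 = -15)
I(O) = 2 - O/3 - O**2/3 (I(O) = 7 - (O*O + (O - 1*(-15)))/3 = 7 - (O**2 + (O + 15))/3 = 7 - (O**2 + (15 + O))/3 = 7 - (15 + O + O**2)/3 = 7 + (-5 - O/3 - O**2/3) = 2 - O/3 - O**2/3)
a(L)*(-147) + I(-6) = 6**2*(-147) + (2 - 1/3*(-6) - 1/3*(-6)**2) = 36*(-147) + (2 + 2 - 1/3*36) = -5292 + (2 + 2 - 12) = -5292 - 8 = -5300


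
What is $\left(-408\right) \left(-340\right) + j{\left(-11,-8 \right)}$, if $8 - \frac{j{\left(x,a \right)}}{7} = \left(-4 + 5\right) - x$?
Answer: $138692$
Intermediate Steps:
$j{\left(x,a \right)} = 49 + 7 x$ ($j{\left(x,a \right)} = 56 - 7 \left(\left(-4 + 5\right) - x\right) = 56 - 7 \left(1 - x\right) = 56 + \left(-7 + 7 x\right) = 49 + 7 x$)
$\left(-408\right) \left(-340\right) + j{\left(-11,-8 \right)} = \left(-408\right) \left(-340\right) + \left(49 + 7 \left(-11\right)\right) = 138720 + \left(49 - 77\right) = 138720 - 28 = 138692$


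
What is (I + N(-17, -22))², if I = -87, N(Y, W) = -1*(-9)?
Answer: 6084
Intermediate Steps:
N(Y, W) = 9
(I + N(-17, -22))² = (-87 + 9)² = (-78)² = 6084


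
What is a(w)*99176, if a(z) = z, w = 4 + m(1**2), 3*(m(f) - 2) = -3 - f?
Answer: 1388464/3 ≈ 4.6282e+5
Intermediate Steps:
m(f) = 1 - f/3 (m(f) = 2 + (-3 - f)/3 = 2 + (-1 - f/3) = 1 - f/3)
w = 14/3 (w = 4 + (1 - 1/3*1**2) = 4 + (1 - 1/3*1) = 4 + (1 - 1/3) = 4 + 2/3 = 14/3 ≈ 4.6667)
a(w)*99176 = (14/3)*99176 = 1388464/3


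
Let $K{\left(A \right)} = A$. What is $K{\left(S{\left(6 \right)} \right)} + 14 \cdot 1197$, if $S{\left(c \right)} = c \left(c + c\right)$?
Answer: $16830$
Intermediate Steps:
$S{\left(c \right)} = 2 c^{2}$ ($S{\left(c \right)} = c 2 c = 2 c^{2}$)
$K{\left(S{\left(6 \right)} \right)} + 14 \cdot 1197 = 2 \cdot 6^{2} + 14 \cdot 1197 = 2 \cdot 36 + 16758 = 72 + 16758 = 16830$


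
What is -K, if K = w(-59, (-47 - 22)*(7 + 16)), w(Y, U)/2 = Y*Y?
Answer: -6962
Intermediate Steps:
w(Y, U) = 2*Y**2 (w(Y, U) = 2*(Y*Y) = 2*Y**2)
K = 6962 (K = 2*(-59)**2 = 2*3481 = 6962)
-K = -1*6962 = -6962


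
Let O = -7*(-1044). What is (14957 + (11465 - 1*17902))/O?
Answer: 710/609 ≈ 1.1658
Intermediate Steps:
O = 7308
(14957 + (11465 - 1*17902))/O = (14957 + (11465 - 1*17902))/7308 = (14957 + (11465 - 17902))*(1/7308) = (14957 - 6437)*(1/7308) = 8520*(1/7308) = 710/609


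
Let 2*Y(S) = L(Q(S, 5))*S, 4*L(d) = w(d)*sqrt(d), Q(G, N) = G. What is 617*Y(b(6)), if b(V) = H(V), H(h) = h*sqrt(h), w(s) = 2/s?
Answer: 617*6**(3/4)/4 ≈ 591.34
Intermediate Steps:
H(h) = h**(3/2)
b(V) = V**(3/2)
L(d) = 1/(2*sqrt(d)) (L(d) = ((2/d)*sqrt(d))/4 = (2/sqrt(d))/4 = 1/(2*sqrt(d)))
Y(S) = sqrt(S)/4 (Y(S) = ((1/(2*sqrt(S)))*S)/2 = (sqrt(S)/2)/2 = sqrt(S)/4)
617*Y(b(6)) = 617*(sqrt(6**(3/2))/4) = 617*(sqrt(6*sqrt(6))/4) = 617*(6**(3/4)/4) = 617*6**(3/4)/4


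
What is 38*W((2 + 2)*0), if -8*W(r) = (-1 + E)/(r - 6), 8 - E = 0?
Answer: 133/24 ≈ 5.5417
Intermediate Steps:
E = 8 (E = 8 - 1*0 = 8 + 0 = 8)
W(r) = -7/(8*(-6 + r)) (W(r) = -(-1 + 8)/(8*(r - 6)) = -7/(8*(-6 + r)))
38*W((2 + 2)*0) = 38*(-7/(-48 + 8*((2 + 2)*0))) = 38*(-7/(-48 + 8*(4*0))) = 38*(-7/(-48 + 8*0)) = 38*(-7/(-48 + 0)) = 38*(-7/(-48)) = 38*(-7*(-1/48)) = 38*(7/48) = 133/24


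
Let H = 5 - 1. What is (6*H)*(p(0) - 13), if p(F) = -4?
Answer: -408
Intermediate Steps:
H = 4
(6*H)*(p(0) - 13) = (6*4)*(-4 - 13) = 24*(-17) = -408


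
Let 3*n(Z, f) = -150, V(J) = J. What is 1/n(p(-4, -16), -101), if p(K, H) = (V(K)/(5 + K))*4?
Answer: -1/50 ≈ -0.020000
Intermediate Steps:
p(K, H) = 4*K/(5 + K) (p(K, H) = (K/(5 + K))*4 = 4*K/(5 + K))
n(Z, f) = -50 (n(Z, f) = (⅓)*(-150) = -50)
1/n(p(-4, -16), -101) = 1/(-50) = -1/50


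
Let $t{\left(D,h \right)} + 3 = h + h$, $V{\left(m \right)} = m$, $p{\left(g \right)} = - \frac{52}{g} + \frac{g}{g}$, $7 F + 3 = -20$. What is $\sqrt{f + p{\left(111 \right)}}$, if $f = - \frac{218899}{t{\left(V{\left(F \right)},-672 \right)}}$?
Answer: $\frac{\sqrt{404979453606}}{49839} \approx 12.769$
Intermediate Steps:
$F = - \frac{23}{7}$ ($F = - \frac{3}{7} + \frac{1}{7} \left(-20\right) = - \frac{3}{7} - \frac{20}{7} = - \frac{23}{7} \approx -3.2857$)
$p{\left(g \right)} = 1 - \frac{52}{g}$ ($p{\left(g \right)} = - \frac{52}{g} + 1 = 1 - \frac{52}{g}$)
$t{\left(D,h \right)} = -3 + 2 h$ ($t{\left(D,h \right)} = -3 + \left(h + h\right) = -3 + 2 h$)
$f = \frac{218899}{1347}$ ($f = - \frac{218899}{-3 + 2 \left(-672\right)} = - \frac{218899}{-3 - 1344} = - \frac{218899}{-1347} = \left(-218899\right) \left(- \frac{1}{1347}\right) = \frac{218899}{1347} \approx 162.51$)
$\sqrt{f + p{\left(111 \right)}} = \sqrt{\frac{218899}{1347} + \frac{-52 + 111}{111}} = \sqrt{\frac{218899}{1347} + \frac{1}{111} \cdot 59} = \sqrt{\frac{218899}{1347} + \frac{59}{111}} = \sqrt{\frac{8125754}{49839}} = \frac{\sqrt{404979453606}}{49839}$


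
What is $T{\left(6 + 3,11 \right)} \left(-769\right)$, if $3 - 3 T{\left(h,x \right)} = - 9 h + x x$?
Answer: $\frac{28453}{3} \approx 9484.3$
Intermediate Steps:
$T{\left(h,x \right)} = 1 + 3 h - \frac{x^{2}}{3}$ ($T{\left(h,x \right)} = 1 - \frac{- 9 h + x x}{3} = 1 - \frac{- 9 h + x^{2}}{3} = 1 - \frac{x^{2} - 9 h}{3} = 1 + \left(3 h - \frac{x^{2}}{3}\right) = 1 + 3 h - \frac{x^{2}}{3}$)
$T{\left(6 + 3,11 \right)} \left(-769\right) = \left(1 + 3 \left(6 + 3\right) - \frac{11^{2}}{3}\right) \left(-769\right) = \left(1 + 3 \cdot 9 - \frac{121}{3}\right) \left(-769\right) = \left(1 + 27 - \frac{121}{3}\right) \left(-769\right) = \left(- \frac{37}{3}\right) \left(-769\right) = \frac{28453}{3}$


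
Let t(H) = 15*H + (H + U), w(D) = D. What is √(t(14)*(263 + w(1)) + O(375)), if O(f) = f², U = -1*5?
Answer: 3*√22049 ≈ 445.47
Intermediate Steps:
U = -5
t(H) = -5 + 16*H (t(H) = 15*H + (H - 5) = 15*H + (-5 + H) = -5 + 16*H)
√(t(14)*(263 + w(1)) + O(375)) = √((-5 + 16*14)*(263 + 1) + 375²) = √((-5 + 224)*264 + 140625) = √(219*264 + 140625) = √(57816 + 140625) = √198441 = 3*√22049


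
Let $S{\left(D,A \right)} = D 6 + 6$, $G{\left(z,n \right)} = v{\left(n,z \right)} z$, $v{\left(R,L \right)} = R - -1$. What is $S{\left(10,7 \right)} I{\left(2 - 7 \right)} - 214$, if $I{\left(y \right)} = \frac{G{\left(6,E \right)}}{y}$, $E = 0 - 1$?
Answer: $-214$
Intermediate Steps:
$v{\left(R,L \right)} = 1 + R$ ($v{\left(R,L \right)} = R + 1 = 1 + R$)
$E = -1$
$G{\left(z,n \right)} = z \left(1 + n\right)$ ($G{\left(z,n \right)} = \left(1 + n\right) z = z \left(1 + n\right)$)
$S{\left(D,A \right)} = 6 + 6 D$ ($S{\left(D,A \right)} = 6 D + 6 = 6 + 6 D$)
$I{\left(y \right)} = 0$ ($I{\left(y \right)} = \frac{6 \left(1 - 1\right)}{y} = \frac{6 \cdot 0}{y} = \frac{0}{y} = 0$)
$S{\left(10,7 \right)} I{\left(2 - 7 \right)} - 214 = \left(6 + 6 \cdot 10\right) 0 - 214 = \left(6 + 60\right) 0 - 214 = 66 \cdot 0 - 214 = 0 - 214 = -214$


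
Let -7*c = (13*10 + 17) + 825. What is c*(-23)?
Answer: 22356/7 ≈ 3193.7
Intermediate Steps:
c = -972/7 (c = -((13*10 + 17) + 825)/7 = -((130 + 17) + 825)/7 = -(147 + 825)/7 = -⅐*972 = -972/7 ≈ -138.86)
c*(-23) = -972/7*(-23) = 22356/7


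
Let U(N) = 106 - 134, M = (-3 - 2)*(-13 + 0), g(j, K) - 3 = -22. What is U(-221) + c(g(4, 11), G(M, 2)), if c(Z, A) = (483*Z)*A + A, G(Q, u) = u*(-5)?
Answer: 91732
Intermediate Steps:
g(j, K) = -19 (g(j, K) = 3 - 22 = -19)
M = 65 (M = -5*(-13) = 65)
G(Q, u) = -5*u
c(Z, A) = A + 483*A*Z (c(Z, A) = 483*A*Z + A = A + 483*A*Z)
U(N) = -28
U(-221) + c(g(4, 11), G(M, 2)) = -28 + (-5*2)*(1 + 483*(-19)) = -28 - 10*(1 - 9177) = -28 - 10*(-9176) = -28 + 91760 = 91732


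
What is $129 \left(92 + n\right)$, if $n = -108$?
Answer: $-2064$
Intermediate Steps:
$129 \left(92 + n\right) = 129 \left(92 - 108\right) = 129 \left(-16\right) = -2064$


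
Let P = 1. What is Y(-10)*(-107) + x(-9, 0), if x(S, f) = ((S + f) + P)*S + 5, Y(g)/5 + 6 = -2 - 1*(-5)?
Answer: 1682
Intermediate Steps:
Y(g) = -15 (Y(g) = -30 + 5*(-2 - 1*(-5)) = -30 + 5*(-2 + 5) = -30 + 5*3 = -30 + 15 = -15)
x(S, f) = 5 + S*(1 + S + f) (x(S, f) = ((S + f) + 1)*S + 5 = (1 + S + f)*S + 5 = S*(1 + S + f) + 5 = 5 + S*(1 + S + f))
Y(-10)*(-107) + x(-9, 0) = -15*(-107) + (5 - 9 + (-9)² - 9*0) = 1605 + (5 - 9 + 81 + 0) = 1605 + 77 = 1682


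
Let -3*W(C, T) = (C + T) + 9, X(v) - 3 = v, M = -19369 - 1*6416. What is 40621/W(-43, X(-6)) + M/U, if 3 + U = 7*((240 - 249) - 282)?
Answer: 16636971/5032 ≈ 3306.2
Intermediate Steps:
M = -25785 (M = -19369 - 6416 = -25785)
X(v) = 3 + v
W(C, T) = -3 - C/3 - T/3 (W(C, T) = -((C + T) + 9)/3 = -(9 + C + T)/3 = -3 - C/3 - T/3)
U = -2040 (U = -3 + 7*((240 - 249) - 282) = -3 + 7*(-9 - 282) = -3 + 7*(-291) = -3 - 2037 = -2040)
40621/W(-43, X(-6)) + M/U = 40621/(-3 - 1/3*(-43) - (3 - 6)/3) - 25785/(-2040) = 40621/(-3 + 43/3 - 1/3*(-3)) - 25785*(-1/2040) = 40621/(-3 + 43/3 + 1) + 1719/136 = 40621/(37/3) + 1719/136 = 40621*(3/37) + 1719/136 = 121863/37 + 1719/136 = 16636971/5032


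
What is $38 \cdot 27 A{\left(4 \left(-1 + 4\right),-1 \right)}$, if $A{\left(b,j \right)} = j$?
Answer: $-1026$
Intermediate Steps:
$38 \cdot 27 A{\left(4 \left(-1 + 4\right),-1 \right)} = 38 \cdot 27 \left(-1\right) = 1026 \left(-1\right) = -1026$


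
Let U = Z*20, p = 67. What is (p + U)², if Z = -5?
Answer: 1089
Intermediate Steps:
U = -100 (U = -5*20 = -100)
(p + U)² = (67 - 100)² = (-33)² = 1089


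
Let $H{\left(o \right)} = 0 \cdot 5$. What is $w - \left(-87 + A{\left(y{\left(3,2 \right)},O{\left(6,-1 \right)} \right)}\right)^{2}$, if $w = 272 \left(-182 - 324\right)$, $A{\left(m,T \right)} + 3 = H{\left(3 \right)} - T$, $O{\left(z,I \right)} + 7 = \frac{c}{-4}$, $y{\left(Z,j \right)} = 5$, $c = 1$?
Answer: $- \frac{2311673}{16} \approx -1.4448 \cdot 10^{5}$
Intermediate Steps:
$O{\left(z,I \right)} = - \frac{29}{4}$ ($O{\left(z,I \right)} = -7 + 1 \frac{1}{-4} = -7 + 1 \left(- \frac{1}{4}\right) = -7 - \frac{1}{4} = - \frac{29}{4}$)
$H{\left(o \right)} = 0$
$A{\left(m,T \right)} = -3 - T$ ($A{\left(m,T \right)} = -3 + \left(0 - T\right) = -3 - T$)
$w = -137632$ ($w = 272 \left(-506\right) = -137632$)
$w - \left(-87 + A{\left(y{\left(3,2 \right)},O{\left(6,-1 \right)} \right)}\right)^{2} = -137632 - \left(-87 - - \frac{17}{4}\right)^{2} = -137632 - \left(-87 + \left(-3 + \frac{29}{4}\right)\right)^{2} = -137632 - \left(-87 + \frac{17}{4}\right)^{2} = -137632 - \left(- \frac{331}{4}\right)^{2} = -137632 - \frac{109561}{16} = - \frac{2311673}{16}$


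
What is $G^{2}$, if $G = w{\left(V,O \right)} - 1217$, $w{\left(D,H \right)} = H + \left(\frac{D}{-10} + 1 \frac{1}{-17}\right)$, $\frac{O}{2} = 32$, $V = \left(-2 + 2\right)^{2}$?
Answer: $\frac{384238404}{289} \approx 1.3295 \cdot 10^{6}$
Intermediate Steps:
$V = 0$ ($V = 0^{2} = 0$)
$O = 64$ ($O = 2 \cdot 32 = 64$)
$w{\left(D,H \right)} = - \frac{1}{17} + H - \frac{D}{10}$ ($w{\left(D,H \right)} = H + \left(D \left(- \frac{1}{10}\right) + 1 \left(- \frac{1}{17}\right)\right) = H - \left(\frac{1}{17} + \frac{D}{10}\right) = - \frac{1}{17} + H - \frac{D}{10}$)
$G = - \frac{19602}{17}$ ($G = \left(- \frac{1}{17} + 64 - 0\right) - 1217 = \left(- \frac{1}{17} + 64 + 0\right) - 1217 = \frac{1087}{17} - 1217 = - \frac{19602}{17} \approx -1153.1$)
$G^{2} = \left(- \frac{19602}{17}\right)^{2} = \frac{384238404}{289}$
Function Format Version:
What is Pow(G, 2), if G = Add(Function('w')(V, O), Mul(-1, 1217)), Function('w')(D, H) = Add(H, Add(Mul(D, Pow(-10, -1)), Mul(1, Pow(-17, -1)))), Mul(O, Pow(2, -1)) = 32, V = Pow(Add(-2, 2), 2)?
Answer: Rational(384238404, 289) ≈ 1.3295e+6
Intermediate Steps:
V = 0 (V = Pow(0, 2) = 0)
O = 64 (O = Mul(2, 32) = 64)
Function('w')(D, H) = Add(Rational(-1, 17), H, Mul(Rational(-1, 10), D)) (Function('w')(D, H) = Add(H, Add(Mul(D, Rational(-1, 10)), Mul(1, Rational(-1, 17)))) = Add(H, Add(Mul(Rational(-1, 10), D), Rational(-1, 17))) = Add(H, Add(Rational(-1, 17), Mul(Rational(-1, 10), D))) = Add(Rational(-1, 17), H, Mul(Rational(-1, 10), D)))
G = Rational(-19602, 17) (G = Add(Add(Rational(-1, 17), 64, Mul(Rational(-1, 10), 0)), Mul(-1, 1217)) = Add(Add(Rational(-1, 17), 64, 0), -1217) = Add(Rational(1087, 17), -1217) = Rational(-19602, 17) ≈ -1153.1)
Pow(G, 2) = Pow(Rational(-19602, 17), 2) = Rational(384238404, 289)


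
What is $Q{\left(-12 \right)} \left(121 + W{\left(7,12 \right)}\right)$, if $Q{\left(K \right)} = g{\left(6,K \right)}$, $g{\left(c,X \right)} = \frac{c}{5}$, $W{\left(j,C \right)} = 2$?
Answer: $\frac{738}{5} \approx 147.6$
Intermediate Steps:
$g{\left(c,X \right)} = \frac{c}{5}$ ($g{\left(c,X \right)} = c \frac{1}{5} = \frac{c}{5}$)
$Q{\left(K \right)} = \frac{6}{5}$ ($Q{\left(K \right)} = \frac{1}{5} \cdot 6 = \frac{6}{5}$)
$Q{\left(-12 \right)} \left(121 + W{\left(7,12 \right)}\right) = \frac{6 \left(121 + 2\right)}{5} = \frac{6}{5} \cdot 123 = \frac{738}{5}$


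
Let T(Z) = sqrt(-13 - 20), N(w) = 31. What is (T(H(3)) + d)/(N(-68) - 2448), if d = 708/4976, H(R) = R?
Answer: -177/3006748 - I*sqrt(33)/2417 ≈ -5.8868e-5 - 0.0023767*I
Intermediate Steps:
d = 177/1244 (d = 708*(1/4976) = 177/1244 ≈ 0.14228)
T(Z) = I*sqrt(33) (T(Z) = sqrt(-33) = I*sqrt(33))
(T(H(3)) + d)/(N(-68) - 2448) = (I*sqrt(33) + 177/1244)/(31 - 2448) = (177/1244 + I*sqrt(33))/(-2417) = (177/1244 + I*sqrt(33))*(-1/2417) = -177/3006748 - I*sqrt(33)/2417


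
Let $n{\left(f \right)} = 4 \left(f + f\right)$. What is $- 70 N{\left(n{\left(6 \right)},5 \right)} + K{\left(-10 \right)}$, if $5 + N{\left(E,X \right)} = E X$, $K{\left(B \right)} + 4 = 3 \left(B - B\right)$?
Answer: $-16454$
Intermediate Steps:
$n{\left(f \right)} = 8 f$ ($n{\left(f \right)} = 4 \cdot 2 f = 8 f$)
$K{\left(B \right)} = -4$ ($K{\left(B \right)} = -4 + 3 \left(B - B\right) = -4 + 3 \cdot 0 = -4 + 0 = -4$)
$N{\left(E,X \right)} = -5 + E X$
$- 70 N{\left(n{\left(6 \right)},5 \right)} + K{\left(-10 \right)} = - 70 \left(-5 + 8 \cdot 6 \cdot 5\right) - 4 = - 70 \left(-5 + 48 \cdot 5\right) - 4 = - 70 \left(-5 + 240\right) - 4 = \left(-70\right) 235 - 4 = -16450 - 4 = -16454$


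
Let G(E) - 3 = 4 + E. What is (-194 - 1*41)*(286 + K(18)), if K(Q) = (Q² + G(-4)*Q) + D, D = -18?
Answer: -151810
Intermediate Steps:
G(E) = 7 + E (G(E) = 3 + (4 + E) = 7 + E)
K(Q) = -18 + Q² + 3*Q (K(Q) = (Q² + (7 - 4)*Q) - 18 = (Q² + 3*Q) - 18 = -18 + Q² + 3*Q)
(-194 - 1*41)*(286 + K(18)) = (-194 - 1*41)*(286 + (-18 + 18² + 3*18)) = (-194 - 41)*(286 + (-18 + 324 + 54)) = -235*(286 + 360) = -235*646 = -151810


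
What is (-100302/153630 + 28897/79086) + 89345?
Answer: 60307592490791/674999010 ≈ 89345.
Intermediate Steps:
(-100302/153630 + 28897/79086) + 89345 = (-100302*1/153630 + 28897*(1/79086)) + 89345 = (-16717/25605 + 28897/79086) + 89345 = -194057659/674999010 + 89345 = 60307592490791/674999010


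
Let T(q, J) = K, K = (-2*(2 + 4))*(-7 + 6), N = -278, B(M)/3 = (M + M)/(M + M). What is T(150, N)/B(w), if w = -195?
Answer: 4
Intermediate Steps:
B(M) = 3 (B(M) = 3*((M + M)/(M + M)) = 3*((2*M)/((2*M))) = 3*((2*M)*(1/(2*M))) = 3*1 = 3)
K = 12 (K = -2*6*(-1) = -12*(-1) = 12)
T(q, J) = 12
T(150, N)/B(w) = 12/3 = 12*(⅓) = 4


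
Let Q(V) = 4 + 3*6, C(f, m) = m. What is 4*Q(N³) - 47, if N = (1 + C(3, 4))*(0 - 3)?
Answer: 41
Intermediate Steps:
N = -15 (N = (1 + 4)*(0 - 3) = 5*(-3) = -15)
Q(V) = 22 (Q(V) = 4 + 18 = 22)
4*Q(N³) - 47 = 4*22 - 47 = 88 - 47 = 41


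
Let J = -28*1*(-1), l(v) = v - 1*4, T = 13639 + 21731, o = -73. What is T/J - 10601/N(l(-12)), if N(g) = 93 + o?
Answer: 102643/140 ≈ 733.16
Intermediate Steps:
T = 35370
l(v) = -4 + v (l(v) = v - 4 = -4 + v)
N(g) = 20 (N(g) = 93 - 73 = 20)
J = 28 (J = -28*(-1) = 28)
T/J - 10601/N(l(-12)) = 35370/28 - 10601/20 = 35370*(1/28) - 10601*1/20 = 17685/14 - 10601/20 = 102643/140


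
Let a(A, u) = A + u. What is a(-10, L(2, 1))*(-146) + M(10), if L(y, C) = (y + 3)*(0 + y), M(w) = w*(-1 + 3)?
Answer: 20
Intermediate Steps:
M(w) = 2*w (M(w) = w*2 = 2*w)
L(y, C) = y*(3 + y) (L(y, C) = (3 + y)*y = y*(3 + y))
a(-10, L(2, 1))*(-146) + M(10) = (-10 + 2*(3 + 2))*(-146) + 2*10 = (-10 + 2*5)*(-146) + 20 = (-10 + 10)*(-146) + 20 = 0*(-146) + 20 = 0 + 20 = 20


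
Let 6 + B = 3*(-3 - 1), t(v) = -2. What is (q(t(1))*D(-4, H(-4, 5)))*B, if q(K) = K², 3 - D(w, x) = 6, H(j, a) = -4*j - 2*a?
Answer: 216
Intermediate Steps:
D(w, x) = -3 (D(w, x) = 3 - 1*6 = 3 - 6 = -3)
B = -18 (B = -6 + 3*(-3 - 1) = -6 + 3*(-4) = -6 - 12 = -18)
(q(t(1))*D(-4, H(-4, 5)))*B = ((-2)²*(-3))*(-18) = (4*(-3))*(-18) = -12*(-18) = 216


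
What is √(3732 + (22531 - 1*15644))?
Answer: √10619 ≈ 103.05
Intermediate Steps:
√(3732 + (22531 - 1*15644)) = √(3732 + (22531 - 15644)) = √(3732 + 6887) = √10619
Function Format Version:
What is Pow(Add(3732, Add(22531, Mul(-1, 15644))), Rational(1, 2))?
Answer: Pow(10619, Rational(1, 2)) ≈ 103.05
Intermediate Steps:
Pow(Add(3732, Add(22531, Mul(-1, 15644))), Rational(1, 2)) = Pow(Add(3732, Add(22531, -15644)), Rational(1, 2)) = Pow(Add(3732, 6887), Rational(1, 2)) = Pow(10619, Rational(1, 2))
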